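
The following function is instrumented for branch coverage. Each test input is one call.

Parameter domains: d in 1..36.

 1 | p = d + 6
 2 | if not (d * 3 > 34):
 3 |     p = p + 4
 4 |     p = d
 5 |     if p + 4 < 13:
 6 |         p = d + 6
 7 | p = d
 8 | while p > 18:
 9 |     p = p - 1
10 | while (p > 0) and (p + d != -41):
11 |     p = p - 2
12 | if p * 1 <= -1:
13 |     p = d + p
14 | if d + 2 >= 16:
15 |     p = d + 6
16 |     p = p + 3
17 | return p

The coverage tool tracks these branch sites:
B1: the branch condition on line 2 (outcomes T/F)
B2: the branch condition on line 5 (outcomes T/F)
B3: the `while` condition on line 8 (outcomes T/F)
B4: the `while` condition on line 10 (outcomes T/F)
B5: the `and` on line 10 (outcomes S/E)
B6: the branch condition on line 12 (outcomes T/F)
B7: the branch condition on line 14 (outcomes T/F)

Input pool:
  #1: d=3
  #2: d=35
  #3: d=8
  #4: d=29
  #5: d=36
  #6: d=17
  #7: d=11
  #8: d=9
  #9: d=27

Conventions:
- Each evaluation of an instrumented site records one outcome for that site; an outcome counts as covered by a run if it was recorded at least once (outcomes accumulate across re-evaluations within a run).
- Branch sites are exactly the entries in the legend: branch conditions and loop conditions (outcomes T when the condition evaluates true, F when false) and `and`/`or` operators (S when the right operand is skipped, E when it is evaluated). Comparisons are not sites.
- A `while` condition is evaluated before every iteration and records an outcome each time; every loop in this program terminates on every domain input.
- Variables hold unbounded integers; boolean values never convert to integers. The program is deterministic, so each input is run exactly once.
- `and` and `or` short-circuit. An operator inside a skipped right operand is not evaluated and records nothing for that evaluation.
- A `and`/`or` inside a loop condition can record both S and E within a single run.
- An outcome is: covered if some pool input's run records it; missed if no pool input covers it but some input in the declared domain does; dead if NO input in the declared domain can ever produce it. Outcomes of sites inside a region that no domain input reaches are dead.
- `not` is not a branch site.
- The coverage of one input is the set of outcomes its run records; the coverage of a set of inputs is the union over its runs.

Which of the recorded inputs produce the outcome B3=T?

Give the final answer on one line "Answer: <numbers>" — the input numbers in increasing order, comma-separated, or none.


input #1 (d=3): never hits B3=T
input #2 (d=35): hits B3=T
input #3 (d=8): never hits B3=T
input #4 (d=29): hits B3=T
input #5 (d=36): hits B3=T
input #6 (d=17): never hits B3=T
input #7 (d=11): never hits B3=T
input #8 (d=9): never hits B3=T
input #9 (d=27): hits B3=T
Answer: 2, 4, 5, 9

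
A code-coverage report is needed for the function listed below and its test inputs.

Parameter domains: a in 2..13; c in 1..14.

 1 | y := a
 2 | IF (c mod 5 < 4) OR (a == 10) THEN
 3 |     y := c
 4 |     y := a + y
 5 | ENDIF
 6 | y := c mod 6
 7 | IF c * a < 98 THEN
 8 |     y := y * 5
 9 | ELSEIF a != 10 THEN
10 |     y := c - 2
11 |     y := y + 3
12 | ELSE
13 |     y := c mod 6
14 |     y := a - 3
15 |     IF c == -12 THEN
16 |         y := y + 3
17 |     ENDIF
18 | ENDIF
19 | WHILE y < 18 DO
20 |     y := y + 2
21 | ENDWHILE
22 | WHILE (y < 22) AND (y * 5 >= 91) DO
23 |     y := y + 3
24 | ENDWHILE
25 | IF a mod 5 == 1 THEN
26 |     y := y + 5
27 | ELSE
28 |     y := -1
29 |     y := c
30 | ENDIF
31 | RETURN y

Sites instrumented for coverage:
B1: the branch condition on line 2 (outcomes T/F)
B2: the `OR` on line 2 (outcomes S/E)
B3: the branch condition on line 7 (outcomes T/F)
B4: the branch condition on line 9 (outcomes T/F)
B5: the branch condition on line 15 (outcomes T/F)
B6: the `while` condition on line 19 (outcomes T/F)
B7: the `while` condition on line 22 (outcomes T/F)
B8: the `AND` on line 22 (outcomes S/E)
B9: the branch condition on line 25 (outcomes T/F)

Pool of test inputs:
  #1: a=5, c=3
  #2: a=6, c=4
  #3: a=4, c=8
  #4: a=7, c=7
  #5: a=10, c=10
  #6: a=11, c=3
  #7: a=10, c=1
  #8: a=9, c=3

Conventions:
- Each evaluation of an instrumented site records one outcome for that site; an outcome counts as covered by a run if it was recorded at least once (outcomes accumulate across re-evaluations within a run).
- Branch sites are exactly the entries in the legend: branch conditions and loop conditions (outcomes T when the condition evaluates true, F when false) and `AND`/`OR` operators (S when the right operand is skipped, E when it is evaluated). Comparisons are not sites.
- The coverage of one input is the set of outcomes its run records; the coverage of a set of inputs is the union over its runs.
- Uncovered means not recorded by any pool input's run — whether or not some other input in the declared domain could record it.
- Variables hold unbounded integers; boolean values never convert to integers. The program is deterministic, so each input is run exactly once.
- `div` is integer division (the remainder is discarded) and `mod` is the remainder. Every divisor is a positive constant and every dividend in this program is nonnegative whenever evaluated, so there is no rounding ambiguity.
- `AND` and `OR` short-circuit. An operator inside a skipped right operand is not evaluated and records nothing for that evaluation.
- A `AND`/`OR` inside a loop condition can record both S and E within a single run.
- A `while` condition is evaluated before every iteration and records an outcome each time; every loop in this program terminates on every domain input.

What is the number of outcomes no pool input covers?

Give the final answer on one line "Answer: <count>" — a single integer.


test 1 (a=5, c=3) fires B2->S, B1->T, B3->T, B6->T, B6->T, B6->F, B8->E, B7->T, B8->S, B7->F, B9->F; hits B1=T, B2=S, B3=T, B6=T, B6=F, B7=T, B7=F, B8=S, B8=E, B9=F
test 2 (a=6, c=4) fires B2->E, B1->F, B3->T, B6->F, B8->E, B7->T, B8->S, B7->F, B9->T; hits B1=F, B2=E, B3=T, B6=F, B7=T, B7=F, B8=S, B8=E, B9=T
test 3 (a=4, c=8) fires B2->S, B1->T, B3->T, B6->T, B6->T, B6->T, B6->T, B6->F, B8->E, B7->F, B9->F; hits B1=T, B2=S, B3=T, B6=T, B6=F, B7=F, B8=E, B9=F
test 4 (a=7, c=7) fires B2->S, B1->T, B3->T, B6->T, B6->T, B6->T, B6->T, B6->T, B6->T, B6->T, B6->F, B8->E, B7->T, B8->S, ...; hits B1=T, B2=S, B3=T, B6=T, B6=F, B7=T, B7=F, B8=S, B8=E, B9=F
test 5 (a=10, c=10) fires B2->S, B1->T, B3->F, B4->F, B5->F, B6->T, B6->T, B6->T, B6->T, B6->T, B6->T, B6->F, B8->E, B7->T, ...; hits B1=T, B2=S, B3=F, B4=F, B5=F, B6=T, B6=F, B7=T, B7=F, B8=S, B8=E, B9=F
test 6 (a=11, c=3) fires B2->S, B1->T, B3->T, B6->T, B6->T, B6->F, B8->E, B7->T, B8->S, B7->F, B9->T; hits B1=T, B2=S, B3=T, B6=T, B6=F, B7=T, B7=F, B8=S, B8=E, B9=T
test 7 (a=10, c=1) fires B2->S, B1->T, B3->T, B6->T, B6->T, B6->T, B6->T, B6->T, B6->T, B6->T, B6->F, B8->E, B7->T, B8->S, ...; hits B1=T, B2=S, B3=T, B6=T, B6=F, B7=T, B7=F, B8=S, B8=E, B9=F
test 8 (a=9, c=3) fires B2->S, B1->T, B3->T, B6->T, B6->T, B6->F, B8->E, B7->T, B8->S, B7->F, B9->F; hits B1=T, B2=S, B3=T, B6=T, B6=F, B7=T, B7=F, B8=S, B8=E, B9=F
union over the pool: B1=T, B1=F, B2=S, B2=E, B3=T, B3=F, B4=F, B5=F, B6=T, B6=F, B7=T, B7=F, B8=S, B8=E, B9=T, B9=F
uncovered (2 of 18): B4=T, B5=T
Answer: 2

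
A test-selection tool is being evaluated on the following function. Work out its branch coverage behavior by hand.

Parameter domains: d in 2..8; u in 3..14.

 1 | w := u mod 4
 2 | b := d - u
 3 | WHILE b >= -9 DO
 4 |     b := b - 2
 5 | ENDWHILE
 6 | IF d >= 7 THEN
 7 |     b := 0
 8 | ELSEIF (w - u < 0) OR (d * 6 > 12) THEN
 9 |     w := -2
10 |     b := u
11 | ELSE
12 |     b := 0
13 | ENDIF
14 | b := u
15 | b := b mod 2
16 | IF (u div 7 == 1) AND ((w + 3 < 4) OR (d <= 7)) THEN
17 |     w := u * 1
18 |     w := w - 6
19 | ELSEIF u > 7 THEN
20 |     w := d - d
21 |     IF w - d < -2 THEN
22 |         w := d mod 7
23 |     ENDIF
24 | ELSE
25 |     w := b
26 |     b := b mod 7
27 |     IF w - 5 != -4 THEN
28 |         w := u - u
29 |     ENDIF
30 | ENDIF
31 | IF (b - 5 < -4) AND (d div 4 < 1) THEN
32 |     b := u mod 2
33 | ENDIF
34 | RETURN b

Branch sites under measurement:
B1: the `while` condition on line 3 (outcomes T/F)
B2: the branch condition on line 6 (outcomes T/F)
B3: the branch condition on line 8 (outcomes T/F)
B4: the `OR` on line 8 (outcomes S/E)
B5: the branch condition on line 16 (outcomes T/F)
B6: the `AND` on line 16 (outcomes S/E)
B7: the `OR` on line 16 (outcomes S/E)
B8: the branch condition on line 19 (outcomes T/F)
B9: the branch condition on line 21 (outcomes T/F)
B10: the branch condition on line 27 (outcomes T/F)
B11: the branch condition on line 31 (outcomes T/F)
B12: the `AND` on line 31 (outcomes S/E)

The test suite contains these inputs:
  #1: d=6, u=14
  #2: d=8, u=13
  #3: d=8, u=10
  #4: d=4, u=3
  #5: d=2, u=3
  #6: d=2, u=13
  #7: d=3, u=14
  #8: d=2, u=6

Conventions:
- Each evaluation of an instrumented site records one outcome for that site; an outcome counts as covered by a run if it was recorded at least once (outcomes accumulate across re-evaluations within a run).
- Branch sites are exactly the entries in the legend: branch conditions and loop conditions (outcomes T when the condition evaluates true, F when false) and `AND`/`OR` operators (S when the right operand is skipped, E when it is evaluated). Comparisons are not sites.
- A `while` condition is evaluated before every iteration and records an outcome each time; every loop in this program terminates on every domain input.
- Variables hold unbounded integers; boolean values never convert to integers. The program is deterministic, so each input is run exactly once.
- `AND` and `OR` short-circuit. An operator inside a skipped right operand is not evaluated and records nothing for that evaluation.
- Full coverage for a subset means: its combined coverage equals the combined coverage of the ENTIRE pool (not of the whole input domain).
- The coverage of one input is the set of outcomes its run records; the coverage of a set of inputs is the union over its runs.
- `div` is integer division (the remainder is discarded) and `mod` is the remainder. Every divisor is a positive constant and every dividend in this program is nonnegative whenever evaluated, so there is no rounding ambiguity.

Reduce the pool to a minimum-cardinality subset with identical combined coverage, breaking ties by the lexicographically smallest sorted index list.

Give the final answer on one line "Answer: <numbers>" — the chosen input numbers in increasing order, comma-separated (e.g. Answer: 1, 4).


test 1 (d=6, u=14) fires B1->T, B1->F, B2->F, B4->S, B3->T, B6->S, B5->F, B8->T, B9->T, B12->E, B11->F; hits B1=T, B1=F, B2=F, B3=T, B4=S, B5=F, B6=S, B8=T, B9=T, B11=F, B12=E
test 2 (d=8, u=13) fires B1->T, B1->T, B1->T, B1->F, B2->T, B6->E, B7->E, B5->F, B8->T, B9->T, B12->S, B11->F; hits B1=T, B1=F, B2=T, B5=F, B6=E, B7=E, B8=T, B9=T, B11=F, B12=S
test 3 (d=8, u=10) fires B1->T, B1->T, B1->T, B1->T, B1->F, B2->T, B6->E, B7->E, B5->F, B8->T, B9->T, B12->E, B11->F; hits B1=T, B1=F, B2=T, B5=F, B6=E, B7=E, B8=T, B9=T, B11=F, B12=E
test 4 (d=4, u=3) fires B1->T, B1->T, B1->T, B1->T, B1->T, B1->T, B1->F, B2->F, B4->E, B3->T, B6->S, B5->F, B8->F, B10->F, ...; hits B1=T, B1=F, B2=F, B3=T, B4=E, B5=F, B6=S, B8=F, B10=F, B11=F, B12=S
test 5 (d=2, u=3) fires B1->T, B1->T, B1->T, B1->T, B1->T, B1->F, B2->F, B4->E, B3->F, B6->S, B5->F, B8->F, B10->F, B12->S, ...; hits B1=T, B1=F, B2=F, B3=F, B4=E, B5=F, B6=S, B8=F, B10=F, B11=F, B12=S
test 6 (d=2, u=13) fires B1->F, B2->F, B4->S, B3->T, B6->E, B7->S, B5->T, B12->S, B11->F; hits B1=F, B2=F, B3=T, B4=S, B5=T, B6=E, B7=S, B11=F, B12=S
test 7 (d=3, u=14) fires B1->F, B2->F, B4->S, B3->T, B6->S, B5->F, B8->T, B9->T, B12->E, B11->T; hits B1=F, B2=F, B3=T, B4=S, B5=F, B6=S, B8=T, B9=T, B11=T, B12=E
test 8 (d=2, u=6) fires B1->T, B1->T, B1->T, B1->F, B2->F, B4->S, B3->T, B6->S, B5->F, B8->F, B10->T, B12->E, B11->T; hits B1=T, B1=F, B2=F, B3=T, B4=S, B5=F, B6=S, B8=F, B10=T, B11=T, B12=E
union over all inputs: B1=T, B1=F, B2=T, B2=F, B3=T, B3=F, B4=S, B4=E, B5=T, B5=F, B6=S, B6=E, B7=S, B7=E, B8=T, B8=F, B9=T, B10=T, B10=F, B11=T, B11=F, B12=S, B12=E (23 outcomes)
size 1 is not enough: best union over all size-1 subsets is 11/23
size 2 is not enough: best union over all size-2 subsets is 18/23
size 3 is not enough: best union over all size-3 subsets is 21/23
size 4: inputs {2, 5, 6, 8} cover all 23 outcomes, and no lexicographically smaller subset of this size does
Answer: 2, 5, 6, 8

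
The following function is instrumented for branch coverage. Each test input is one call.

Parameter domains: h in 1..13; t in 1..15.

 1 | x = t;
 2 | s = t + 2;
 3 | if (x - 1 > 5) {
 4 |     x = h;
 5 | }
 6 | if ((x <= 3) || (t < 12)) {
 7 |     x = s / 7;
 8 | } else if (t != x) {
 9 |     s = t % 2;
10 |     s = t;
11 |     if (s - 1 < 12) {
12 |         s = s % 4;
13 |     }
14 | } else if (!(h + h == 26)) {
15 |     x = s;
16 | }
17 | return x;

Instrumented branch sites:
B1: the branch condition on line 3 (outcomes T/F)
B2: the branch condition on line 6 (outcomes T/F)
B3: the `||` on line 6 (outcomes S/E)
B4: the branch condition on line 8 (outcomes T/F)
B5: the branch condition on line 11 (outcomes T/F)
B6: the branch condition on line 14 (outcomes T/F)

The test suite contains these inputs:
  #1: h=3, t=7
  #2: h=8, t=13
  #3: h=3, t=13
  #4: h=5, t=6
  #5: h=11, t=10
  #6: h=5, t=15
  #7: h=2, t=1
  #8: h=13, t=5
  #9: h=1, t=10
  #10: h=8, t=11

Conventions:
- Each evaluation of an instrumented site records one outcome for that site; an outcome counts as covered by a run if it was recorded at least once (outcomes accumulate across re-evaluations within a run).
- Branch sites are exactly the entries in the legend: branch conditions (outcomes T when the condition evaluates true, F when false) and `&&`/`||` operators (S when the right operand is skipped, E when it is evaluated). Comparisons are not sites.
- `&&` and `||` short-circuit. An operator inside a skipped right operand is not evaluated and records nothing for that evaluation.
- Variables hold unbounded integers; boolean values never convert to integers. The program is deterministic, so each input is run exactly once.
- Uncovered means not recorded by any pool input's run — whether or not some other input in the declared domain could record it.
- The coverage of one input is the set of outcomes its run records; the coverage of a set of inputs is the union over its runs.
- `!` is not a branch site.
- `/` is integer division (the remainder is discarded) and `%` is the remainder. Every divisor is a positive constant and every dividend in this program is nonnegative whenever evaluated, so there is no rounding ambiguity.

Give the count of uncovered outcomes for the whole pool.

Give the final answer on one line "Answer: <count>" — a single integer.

input #1, h=3, t=7: events B1->T, B3->S, B2->T; outcomes B1=T, B2=T, B3=S
input #2, h=8, t=13: events B1->T, B3->E, B2->F, B4->T, B5->F; outcomes B1=T, B2=F, B3=E, B4=T, B5=F
input #3, h=3, t=13: events B1->T, B3->S, B2->T; outcomes B1=T, B2=T, B3=S
input #4, h=5, t=6: events B1->F, B3->E, B2->T; outcomes B1=F, B2=T, B3=E
input #5, h=11, t=10: events B1->T, B3->E, B2->T; outcomes B1=T, B2=T, B3=E
input #6, h=5, t=15: events B1->T, B3->E, B2->F, B4->T, B5->F; outcomes B1=T, B2=F, B3=E, B4=T, B5=F
input #7, h=2, t=1: events B1->F, B3->S, B2->T; outcomes B1=F, B2=T, B3=S
input #8, h=13, t=5: events B1->F, B3->E, B2->T; outcomes B1=F, B2=T, B3=E
input #9, h=1, t=10: events B1->T, B3->S, B2->T; outcomes B1=T, B2=T, B3=S
input #10, h=8, t=11: events B1->T, B3->E, B2->T; outcomes B1=T, B2=T, B3=E
union over the pool: B1=T, B1=F, B2=T, B2=F, B3=S, B3=E, B4=T, B5=F
uncovered (4 of 12): B4=F, B5=T, B6=T, B6=F

Answer: 4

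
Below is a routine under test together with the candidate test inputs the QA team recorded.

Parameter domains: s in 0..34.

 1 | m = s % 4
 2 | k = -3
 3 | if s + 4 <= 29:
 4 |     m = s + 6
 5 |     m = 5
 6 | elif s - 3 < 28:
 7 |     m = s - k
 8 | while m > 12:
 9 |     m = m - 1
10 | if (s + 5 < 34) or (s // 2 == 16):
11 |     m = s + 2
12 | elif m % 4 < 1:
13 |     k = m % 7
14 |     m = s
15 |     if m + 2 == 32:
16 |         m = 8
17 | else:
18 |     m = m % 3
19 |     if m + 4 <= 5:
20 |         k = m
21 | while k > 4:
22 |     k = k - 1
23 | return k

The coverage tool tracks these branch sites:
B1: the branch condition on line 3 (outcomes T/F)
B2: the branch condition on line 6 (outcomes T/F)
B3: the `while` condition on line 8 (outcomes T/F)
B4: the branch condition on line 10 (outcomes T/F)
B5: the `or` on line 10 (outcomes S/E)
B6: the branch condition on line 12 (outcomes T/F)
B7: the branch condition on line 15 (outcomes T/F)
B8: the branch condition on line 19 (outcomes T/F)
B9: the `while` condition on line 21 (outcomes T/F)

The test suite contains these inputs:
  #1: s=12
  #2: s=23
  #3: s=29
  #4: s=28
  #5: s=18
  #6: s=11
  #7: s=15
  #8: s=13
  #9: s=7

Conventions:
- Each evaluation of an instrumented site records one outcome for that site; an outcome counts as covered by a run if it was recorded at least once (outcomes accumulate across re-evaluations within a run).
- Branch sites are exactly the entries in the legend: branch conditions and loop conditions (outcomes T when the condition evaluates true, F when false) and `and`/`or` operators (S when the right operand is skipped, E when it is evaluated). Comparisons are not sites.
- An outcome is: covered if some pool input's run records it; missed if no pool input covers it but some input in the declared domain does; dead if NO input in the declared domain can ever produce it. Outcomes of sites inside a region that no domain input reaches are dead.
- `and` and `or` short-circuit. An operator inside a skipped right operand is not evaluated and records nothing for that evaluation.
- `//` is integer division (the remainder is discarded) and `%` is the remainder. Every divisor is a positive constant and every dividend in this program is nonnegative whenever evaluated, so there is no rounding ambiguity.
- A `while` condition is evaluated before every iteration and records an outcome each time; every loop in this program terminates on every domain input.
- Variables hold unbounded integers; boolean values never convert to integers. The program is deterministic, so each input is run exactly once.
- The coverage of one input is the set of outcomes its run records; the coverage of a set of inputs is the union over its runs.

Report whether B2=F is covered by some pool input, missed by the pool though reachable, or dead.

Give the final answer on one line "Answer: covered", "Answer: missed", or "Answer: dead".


no pool input records B2=F
but domain input (s=31) does record it -> reachable, so missed
Answer: missed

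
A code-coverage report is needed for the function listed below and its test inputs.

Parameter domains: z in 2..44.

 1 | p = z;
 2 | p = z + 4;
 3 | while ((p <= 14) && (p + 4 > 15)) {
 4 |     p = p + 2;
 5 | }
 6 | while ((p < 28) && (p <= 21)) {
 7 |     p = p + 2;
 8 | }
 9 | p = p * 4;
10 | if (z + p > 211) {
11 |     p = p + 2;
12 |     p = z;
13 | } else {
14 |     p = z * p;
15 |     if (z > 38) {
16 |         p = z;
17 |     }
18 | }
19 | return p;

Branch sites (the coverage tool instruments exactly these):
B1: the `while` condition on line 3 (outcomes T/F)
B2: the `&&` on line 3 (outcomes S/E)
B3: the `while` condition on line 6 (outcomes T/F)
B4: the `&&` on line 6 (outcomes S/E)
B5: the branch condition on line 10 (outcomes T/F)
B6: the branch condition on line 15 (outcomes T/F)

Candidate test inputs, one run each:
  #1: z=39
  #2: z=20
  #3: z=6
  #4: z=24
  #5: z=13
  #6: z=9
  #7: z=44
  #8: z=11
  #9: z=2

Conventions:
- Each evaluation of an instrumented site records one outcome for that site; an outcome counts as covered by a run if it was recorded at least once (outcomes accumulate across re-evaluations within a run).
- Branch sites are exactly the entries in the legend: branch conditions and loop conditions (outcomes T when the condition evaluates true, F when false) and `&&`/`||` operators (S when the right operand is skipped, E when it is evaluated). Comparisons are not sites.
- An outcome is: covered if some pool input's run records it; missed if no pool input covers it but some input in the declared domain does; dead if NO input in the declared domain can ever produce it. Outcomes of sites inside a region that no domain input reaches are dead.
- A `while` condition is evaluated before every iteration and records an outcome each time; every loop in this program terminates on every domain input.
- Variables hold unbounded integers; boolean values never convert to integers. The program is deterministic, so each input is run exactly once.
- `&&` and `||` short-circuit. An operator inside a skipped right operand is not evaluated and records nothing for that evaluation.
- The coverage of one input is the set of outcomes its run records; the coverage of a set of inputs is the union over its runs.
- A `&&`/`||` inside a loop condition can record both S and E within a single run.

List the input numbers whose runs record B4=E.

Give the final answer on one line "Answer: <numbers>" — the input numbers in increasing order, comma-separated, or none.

input #1 (z=39): never hits B4=E
input #2 (z=20): hits B4=E
input #3 (z=6): hits B4=E
input #4 (z=24): never hits B4=E
input #5 (z=13): hits B4=E
input #6 (z=9): hits B4=E
input #7 (z=44): never hits B4=E
input #8 (z=11): hits B4=E
input #9 (z=2): hits B4=E

Answer: 2, 3, 5, 6, 8, 9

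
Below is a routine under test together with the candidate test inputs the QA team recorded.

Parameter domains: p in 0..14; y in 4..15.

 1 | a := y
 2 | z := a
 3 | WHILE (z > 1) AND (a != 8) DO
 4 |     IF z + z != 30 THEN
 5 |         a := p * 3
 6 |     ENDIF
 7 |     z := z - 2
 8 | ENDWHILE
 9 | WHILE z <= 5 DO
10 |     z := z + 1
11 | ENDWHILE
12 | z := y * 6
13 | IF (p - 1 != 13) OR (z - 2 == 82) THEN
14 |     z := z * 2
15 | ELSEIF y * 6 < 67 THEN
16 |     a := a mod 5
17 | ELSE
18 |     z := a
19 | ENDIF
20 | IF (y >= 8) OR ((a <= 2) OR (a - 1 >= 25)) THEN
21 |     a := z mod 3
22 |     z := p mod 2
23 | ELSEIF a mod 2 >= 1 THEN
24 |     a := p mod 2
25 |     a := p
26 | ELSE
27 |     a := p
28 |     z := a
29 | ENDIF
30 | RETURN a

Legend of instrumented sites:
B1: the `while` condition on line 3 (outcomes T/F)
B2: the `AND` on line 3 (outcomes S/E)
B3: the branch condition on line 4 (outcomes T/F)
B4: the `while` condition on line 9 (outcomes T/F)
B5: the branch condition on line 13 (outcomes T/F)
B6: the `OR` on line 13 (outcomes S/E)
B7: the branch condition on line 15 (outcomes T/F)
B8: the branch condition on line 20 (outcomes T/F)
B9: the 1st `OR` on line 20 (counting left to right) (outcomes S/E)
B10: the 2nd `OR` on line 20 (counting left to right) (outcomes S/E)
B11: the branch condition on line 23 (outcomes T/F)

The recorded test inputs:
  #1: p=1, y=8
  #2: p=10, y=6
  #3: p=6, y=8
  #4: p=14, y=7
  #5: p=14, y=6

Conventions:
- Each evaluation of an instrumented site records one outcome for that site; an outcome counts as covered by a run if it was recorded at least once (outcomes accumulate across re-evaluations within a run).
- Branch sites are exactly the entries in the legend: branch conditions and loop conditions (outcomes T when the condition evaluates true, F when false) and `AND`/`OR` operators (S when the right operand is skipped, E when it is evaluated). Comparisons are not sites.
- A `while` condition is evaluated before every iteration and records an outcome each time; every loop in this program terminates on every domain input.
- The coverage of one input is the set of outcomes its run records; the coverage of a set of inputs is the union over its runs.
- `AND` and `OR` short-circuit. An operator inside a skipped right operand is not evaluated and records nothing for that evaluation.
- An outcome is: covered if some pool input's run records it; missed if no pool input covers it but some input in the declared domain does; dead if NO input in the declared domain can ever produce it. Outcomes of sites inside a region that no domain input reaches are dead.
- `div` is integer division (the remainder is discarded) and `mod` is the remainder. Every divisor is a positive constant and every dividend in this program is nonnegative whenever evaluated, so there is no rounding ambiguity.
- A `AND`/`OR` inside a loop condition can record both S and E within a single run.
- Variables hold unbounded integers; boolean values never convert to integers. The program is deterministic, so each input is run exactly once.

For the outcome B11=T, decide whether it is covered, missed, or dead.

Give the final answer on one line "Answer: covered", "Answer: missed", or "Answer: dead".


no pool input records B11=T
but domain input (p=1, y=4) does record it -> reachable, so missed
Answer: missed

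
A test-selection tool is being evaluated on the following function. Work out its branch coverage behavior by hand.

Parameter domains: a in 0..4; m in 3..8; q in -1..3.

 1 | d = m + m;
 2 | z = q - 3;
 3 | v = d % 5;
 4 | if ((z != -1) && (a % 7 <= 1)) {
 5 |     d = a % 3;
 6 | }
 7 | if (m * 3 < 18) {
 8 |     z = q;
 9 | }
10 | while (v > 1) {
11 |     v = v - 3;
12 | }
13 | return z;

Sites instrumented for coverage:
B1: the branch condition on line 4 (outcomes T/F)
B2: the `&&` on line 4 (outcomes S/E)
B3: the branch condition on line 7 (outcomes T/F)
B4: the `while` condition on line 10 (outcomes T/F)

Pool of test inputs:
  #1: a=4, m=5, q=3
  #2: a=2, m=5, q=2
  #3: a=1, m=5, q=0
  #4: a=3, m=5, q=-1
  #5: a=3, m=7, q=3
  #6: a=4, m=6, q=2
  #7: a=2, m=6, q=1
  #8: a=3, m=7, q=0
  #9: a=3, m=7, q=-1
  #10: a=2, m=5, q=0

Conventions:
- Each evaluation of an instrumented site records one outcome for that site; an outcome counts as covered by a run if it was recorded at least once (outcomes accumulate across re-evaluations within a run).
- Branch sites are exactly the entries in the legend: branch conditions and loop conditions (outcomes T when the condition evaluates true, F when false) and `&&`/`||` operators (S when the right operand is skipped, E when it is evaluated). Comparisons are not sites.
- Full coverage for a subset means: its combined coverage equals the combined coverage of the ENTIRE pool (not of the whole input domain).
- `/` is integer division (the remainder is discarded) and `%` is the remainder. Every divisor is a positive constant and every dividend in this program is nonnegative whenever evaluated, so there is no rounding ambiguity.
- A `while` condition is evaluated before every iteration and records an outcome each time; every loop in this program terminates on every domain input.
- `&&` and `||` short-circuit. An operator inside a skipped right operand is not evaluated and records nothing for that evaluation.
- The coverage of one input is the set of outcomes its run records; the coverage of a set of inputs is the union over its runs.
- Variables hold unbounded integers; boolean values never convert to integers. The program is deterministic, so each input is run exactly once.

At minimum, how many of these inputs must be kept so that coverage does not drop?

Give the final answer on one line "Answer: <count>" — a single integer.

input #1 (a=4, m=5, q=3): events B2->E, B1->F, B3->T, B4->F; covers B1=F, B2=E, B3=T, B4=F
input #2 (a=2, m=5, q=2): events B2->S, B1->F, B3->T, B4->F; covers B1=F, B2=S, B3=T, B4=F
input #3 (a=1, m=5, q=0): events B2->E, B1->T, B3->T, B4->F; covers B1=T, B2=E, B3=T, B4=F
input #4 (a=3, m=5, q=-1): events B2->E, B1->F, B3->T, B4->F; covers B1=F, B2=E, B3=T, B4=F
input #5 (a=3, m=7, q=3): events B2->E, B1->F, B3->F, B4->T, B4->F; covers B1=F, B2=E, B3=F, B4=T, B4=F
input #6 (a=4, m=6, q=2): events B2->S, B1->F, B3->F, B4->T, B4->F; covers B1=F, B2=S, B3=F, B4=T, B4=F
input #7 (a=2, m=6, q=1): events B2->E, B1->F, B3->F, B4->T, B4->F; covers B1=F, B2=E, B3=F, B4=T, B4=F
input #8 (a=3, m=7, q=0): events B2->E, B1->F, B3->F, B4->T, B4->F; covers B1=F, B2=E, B3=F, B4=T, B4=F
input #9 (a=3, m=7, q=-1): events B2->E, B1->F, B3->F, B4->T, B4->F; covers B1=F, B2=E, B3=F, B4=T, B4=F
input #10 (a=2, m=5, q=0): events B2->E, B1->F, B3->T, B4->F; covers B1=F, B2=E, B3=T, B4=F
pool-wide coverage (8 outcomes): B1=T, B1=F, B2=S, B2=E, B3=T, B3=F, B4=T, B4=F
size 1 is not enough: best union over all size-1 subsets is 5/8
at size 2, {3, 6} reaches all 8 outcomes; every lexicographically earlier size-2 subset fails

Answer: 2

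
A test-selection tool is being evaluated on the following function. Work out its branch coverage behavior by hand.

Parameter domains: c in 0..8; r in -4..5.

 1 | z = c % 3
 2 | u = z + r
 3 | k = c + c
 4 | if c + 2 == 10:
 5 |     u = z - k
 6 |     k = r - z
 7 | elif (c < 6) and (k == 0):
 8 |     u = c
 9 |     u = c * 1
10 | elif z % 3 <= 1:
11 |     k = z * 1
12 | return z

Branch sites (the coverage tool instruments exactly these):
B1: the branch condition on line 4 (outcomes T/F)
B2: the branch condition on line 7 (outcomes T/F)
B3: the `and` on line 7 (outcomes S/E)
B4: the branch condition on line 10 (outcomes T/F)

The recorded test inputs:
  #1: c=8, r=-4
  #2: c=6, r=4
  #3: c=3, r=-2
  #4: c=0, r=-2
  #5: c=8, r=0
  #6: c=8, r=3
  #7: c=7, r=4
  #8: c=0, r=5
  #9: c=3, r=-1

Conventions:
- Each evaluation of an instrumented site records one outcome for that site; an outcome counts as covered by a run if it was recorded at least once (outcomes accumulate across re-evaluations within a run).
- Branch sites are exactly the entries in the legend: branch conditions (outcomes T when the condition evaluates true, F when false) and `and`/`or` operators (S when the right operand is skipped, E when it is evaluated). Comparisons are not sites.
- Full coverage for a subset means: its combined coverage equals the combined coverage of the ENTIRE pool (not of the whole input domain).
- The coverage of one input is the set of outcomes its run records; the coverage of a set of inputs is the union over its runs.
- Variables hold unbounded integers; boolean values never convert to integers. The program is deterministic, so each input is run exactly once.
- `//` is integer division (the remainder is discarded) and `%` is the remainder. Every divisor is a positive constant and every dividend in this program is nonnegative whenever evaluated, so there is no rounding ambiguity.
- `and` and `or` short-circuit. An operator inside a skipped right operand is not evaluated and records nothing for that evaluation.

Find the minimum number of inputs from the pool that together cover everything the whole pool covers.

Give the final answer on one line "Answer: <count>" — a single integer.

run #1 (c=8, r=-4) records B1=T
run #2 (c=6, r=4) records B1=F, B2=F, B3=S, B4=T
run #3 (c=3, r=-2) records B1=F, B2=F, B3=E, B4=T
run #4 (c=0, r=-2) records B1=F, B2=T, B3=E
run #5 (c=8, r=0) records B1=T
run #6 (c=8, r=3) records B1=T
run #7 (c=7, r=4) records B1=F, B2=F, B3=S, B4=T
run #8 (c=0, r=5) records B1=F, B2=T, B3=E
run #9 (c=3, r=-1) records B1=F, B2=F, B3=E, B4=T
together the pool reaches 7 outcomes: B1=T, B1=F, B2=T, B2=F, B3=S, B3=E, B4=T
checked all size-1 subsets: none covers 7 outcomes (max 4/7)
checked all size-2 subsets: none covers 7 outcomes (max 6/7)
the canonical winner is {1, 2, 4}: size 3, full 7-outcome coverage, earliest index list among size-3 covers

Answer: 3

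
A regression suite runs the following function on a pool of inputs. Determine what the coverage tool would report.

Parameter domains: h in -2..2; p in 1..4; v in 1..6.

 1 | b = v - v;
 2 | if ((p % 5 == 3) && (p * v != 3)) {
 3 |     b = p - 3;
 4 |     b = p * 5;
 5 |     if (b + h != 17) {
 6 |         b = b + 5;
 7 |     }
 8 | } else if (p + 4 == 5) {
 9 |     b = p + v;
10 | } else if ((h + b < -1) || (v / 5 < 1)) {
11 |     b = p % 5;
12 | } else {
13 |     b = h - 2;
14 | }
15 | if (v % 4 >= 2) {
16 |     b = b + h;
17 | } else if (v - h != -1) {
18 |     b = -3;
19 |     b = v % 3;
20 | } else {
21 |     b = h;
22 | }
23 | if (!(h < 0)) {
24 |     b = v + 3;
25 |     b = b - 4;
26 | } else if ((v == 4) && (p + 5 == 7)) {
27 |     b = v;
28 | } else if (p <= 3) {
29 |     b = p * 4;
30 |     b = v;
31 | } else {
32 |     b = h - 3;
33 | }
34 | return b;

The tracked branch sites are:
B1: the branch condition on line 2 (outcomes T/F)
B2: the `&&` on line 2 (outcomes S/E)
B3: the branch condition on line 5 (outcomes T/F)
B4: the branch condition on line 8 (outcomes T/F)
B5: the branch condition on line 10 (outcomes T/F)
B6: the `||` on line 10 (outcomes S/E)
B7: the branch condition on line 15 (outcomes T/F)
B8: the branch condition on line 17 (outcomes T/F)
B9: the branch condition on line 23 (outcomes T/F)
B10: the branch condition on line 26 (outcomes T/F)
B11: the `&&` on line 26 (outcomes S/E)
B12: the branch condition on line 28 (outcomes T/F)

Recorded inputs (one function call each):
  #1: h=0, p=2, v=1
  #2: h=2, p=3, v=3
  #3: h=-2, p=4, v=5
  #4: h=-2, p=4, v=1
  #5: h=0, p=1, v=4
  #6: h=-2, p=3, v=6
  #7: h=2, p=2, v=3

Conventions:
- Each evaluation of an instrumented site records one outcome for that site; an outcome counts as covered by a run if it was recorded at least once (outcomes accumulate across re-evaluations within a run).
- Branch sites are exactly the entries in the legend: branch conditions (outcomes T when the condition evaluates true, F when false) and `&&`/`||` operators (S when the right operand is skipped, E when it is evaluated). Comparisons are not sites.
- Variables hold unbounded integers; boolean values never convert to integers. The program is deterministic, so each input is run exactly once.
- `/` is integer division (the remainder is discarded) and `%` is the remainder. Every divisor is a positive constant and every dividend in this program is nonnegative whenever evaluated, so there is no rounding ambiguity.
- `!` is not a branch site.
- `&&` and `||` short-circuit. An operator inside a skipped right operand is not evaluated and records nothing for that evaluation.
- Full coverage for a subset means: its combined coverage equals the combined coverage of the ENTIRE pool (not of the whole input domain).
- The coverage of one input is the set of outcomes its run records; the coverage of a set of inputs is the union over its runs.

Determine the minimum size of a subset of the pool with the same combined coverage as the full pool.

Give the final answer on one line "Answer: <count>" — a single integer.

test 1 (h=0, p=2, v=1) hits B1=F, B2=S, B4=F, B5=T, B6=E, B7=F, B8=T, B9=T
test 2 (h=2, p=3, v=3) hits B1=T, B2=E, B3=F, B7=T, B9=T
test 3 (h=-2, p=4, v=5) hits B1=F, B2=S, B4=F, B5=T, B6=S, B7=F, B8=T, B9=F, B10=F, B11=S, B12=F
test 4 (h=-2, p=4, v=1) hits B1=F, B2=S, B4=F, B5=T, B6=S, B7=F, B8=T, B9=F, B10=F, B11=S, B12=F
test 5 (h=0, p=1, v=4) hits B1=F, B2=S, B4=T, B7=F, B8=T, B9=T
test 6 (h=-2, p=3, v=6) hits B1=T, B2=E, B3=T, B7=T, B9=F, B10=F, B11=S, B12=T
test 7 (h=2, p=2, v=3) hits B1=F, B2=S, B4=F, B5=T, B6=E, B7=T, B9=T
together the pool reaches 20 outcomes: B1=T, B1=F, B2=S, B2=E, B3=T, B3=F, B4=T, B4=F, B5=T, B6=S, B6=E, B7=T, B7=F, B8=T, B9=T, B9=F, B10=F, B11=S, B12=T, B12=F
checked all size-1 subsets: none covers 20 outcomes (max 11/20)
checked all size-2 subsets: none covers 20 outcomes (max 16/20)
checked all size-3 subsets: none covers 20 outcomes (max 18/20)
checked all size-4 subsets: none covers 20 outcomes (max 19/20)
size 5: inputs {1, 2, 3, 5, 6} cover all 20 outcomes, and no lexicographically smaller subset of this size does

Answer: 5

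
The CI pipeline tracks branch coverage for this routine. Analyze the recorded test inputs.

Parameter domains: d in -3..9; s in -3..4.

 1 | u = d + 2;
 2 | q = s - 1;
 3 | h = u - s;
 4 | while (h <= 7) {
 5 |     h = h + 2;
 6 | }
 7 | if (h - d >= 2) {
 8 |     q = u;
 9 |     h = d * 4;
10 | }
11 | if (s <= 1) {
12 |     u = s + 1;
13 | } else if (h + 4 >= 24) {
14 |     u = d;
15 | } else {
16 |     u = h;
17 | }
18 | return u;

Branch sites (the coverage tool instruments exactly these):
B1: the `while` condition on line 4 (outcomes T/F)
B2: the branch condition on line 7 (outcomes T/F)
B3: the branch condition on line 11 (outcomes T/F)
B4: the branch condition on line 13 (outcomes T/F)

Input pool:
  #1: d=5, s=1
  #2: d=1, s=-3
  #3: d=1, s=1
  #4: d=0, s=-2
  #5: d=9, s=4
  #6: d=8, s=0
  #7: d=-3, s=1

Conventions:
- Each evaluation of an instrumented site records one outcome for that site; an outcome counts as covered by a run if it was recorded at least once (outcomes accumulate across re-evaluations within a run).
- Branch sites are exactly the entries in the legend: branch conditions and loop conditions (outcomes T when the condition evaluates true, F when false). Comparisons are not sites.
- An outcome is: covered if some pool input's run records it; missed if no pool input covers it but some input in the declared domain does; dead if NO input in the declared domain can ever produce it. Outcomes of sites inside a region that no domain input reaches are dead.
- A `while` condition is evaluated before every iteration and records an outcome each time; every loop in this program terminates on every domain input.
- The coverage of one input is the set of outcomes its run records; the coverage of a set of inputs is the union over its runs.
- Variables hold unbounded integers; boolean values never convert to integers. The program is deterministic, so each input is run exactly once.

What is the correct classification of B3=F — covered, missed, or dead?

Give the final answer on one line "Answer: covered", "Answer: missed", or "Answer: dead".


B3=F is recorded by pool input(s) 5 -> covered
Answer: covered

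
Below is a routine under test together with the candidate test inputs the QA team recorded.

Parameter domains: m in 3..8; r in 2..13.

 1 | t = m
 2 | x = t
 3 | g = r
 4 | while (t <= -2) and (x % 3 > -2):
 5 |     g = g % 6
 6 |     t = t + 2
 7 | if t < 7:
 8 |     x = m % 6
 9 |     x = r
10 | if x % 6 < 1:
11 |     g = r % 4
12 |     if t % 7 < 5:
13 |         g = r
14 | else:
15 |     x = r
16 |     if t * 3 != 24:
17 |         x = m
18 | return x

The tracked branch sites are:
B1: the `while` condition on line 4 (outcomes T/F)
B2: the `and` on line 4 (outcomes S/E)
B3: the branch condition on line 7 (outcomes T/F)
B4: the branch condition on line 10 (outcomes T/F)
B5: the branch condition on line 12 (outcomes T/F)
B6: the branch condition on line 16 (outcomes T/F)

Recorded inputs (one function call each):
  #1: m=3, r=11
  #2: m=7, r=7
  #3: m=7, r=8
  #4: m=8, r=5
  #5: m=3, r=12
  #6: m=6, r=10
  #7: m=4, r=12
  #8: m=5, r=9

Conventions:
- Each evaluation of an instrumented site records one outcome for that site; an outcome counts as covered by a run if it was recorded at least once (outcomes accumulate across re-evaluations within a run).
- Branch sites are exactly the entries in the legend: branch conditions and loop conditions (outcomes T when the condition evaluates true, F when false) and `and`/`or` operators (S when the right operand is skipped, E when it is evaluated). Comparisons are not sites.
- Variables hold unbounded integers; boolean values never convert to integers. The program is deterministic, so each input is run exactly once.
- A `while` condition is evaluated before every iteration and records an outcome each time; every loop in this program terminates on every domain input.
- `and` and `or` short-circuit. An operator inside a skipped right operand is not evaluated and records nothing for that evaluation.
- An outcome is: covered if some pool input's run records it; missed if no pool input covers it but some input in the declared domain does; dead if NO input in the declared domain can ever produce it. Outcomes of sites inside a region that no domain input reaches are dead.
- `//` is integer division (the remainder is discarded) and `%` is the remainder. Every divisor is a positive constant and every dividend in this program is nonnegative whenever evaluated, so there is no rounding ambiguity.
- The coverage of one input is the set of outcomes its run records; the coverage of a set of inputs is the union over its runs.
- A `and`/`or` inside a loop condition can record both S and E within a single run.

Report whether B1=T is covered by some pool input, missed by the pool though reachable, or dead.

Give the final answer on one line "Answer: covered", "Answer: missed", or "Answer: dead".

no pool input records B1=T
checking all 72 inputs in the declared domain: B1=T is never recorded -> dead

Answer: dead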